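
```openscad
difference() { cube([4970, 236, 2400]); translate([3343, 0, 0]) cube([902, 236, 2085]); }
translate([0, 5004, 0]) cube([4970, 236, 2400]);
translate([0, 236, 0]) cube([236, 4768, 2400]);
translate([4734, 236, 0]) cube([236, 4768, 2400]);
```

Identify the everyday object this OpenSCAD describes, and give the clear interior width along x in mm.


A single room. The interior width is 4498 mm.

Four walls enclosing a rectangle with a door in the front wall — a room. Outside width 4970 minus two 236 mm walls gives 4498 mm.


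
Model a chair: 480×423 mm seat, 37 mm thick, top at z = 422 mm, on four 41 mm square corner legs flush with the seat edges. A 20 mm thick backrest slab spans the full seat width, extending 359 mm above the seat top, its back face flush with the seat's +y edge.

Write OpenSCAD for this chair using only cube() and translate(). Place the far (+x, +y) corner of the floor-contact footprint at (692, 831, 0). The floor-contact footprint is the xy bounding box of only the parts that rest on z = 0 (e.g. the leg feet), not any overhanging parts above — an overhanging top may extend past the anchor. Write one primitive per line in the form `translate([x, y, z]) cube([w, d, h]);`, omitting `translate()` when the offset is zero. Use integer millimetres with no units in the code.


translate([212, 408, 385]) cube([480, 423, 37]);
translate([212, 408, 0]) cube([41, 41, 385]);
translate([651, 408, 0]) cube([41, 41, 385]);
translate([212, 790, 0]) cube([41, 41, 385]);
translate([651, 790, 0]) cube([41, 41, 385]);
translate([212, 811, 422]) cube([480, 20, 359]);


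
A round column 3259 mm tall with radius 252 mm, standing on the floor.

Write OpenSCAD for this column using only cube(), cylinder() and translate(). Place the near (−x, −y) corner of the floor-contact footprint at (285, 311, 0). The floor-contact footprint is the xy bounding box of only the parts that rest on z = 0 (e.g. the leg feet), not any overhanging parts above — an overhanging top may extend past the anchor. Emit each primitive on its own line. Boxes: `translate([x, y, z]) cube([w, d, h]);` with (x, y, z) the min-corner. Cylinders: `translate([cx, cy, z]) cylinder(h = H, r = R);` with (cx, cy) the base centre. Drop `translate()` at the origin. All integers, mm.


translate([537, 563, 0]) cylinder(h = 3259, r = 252);


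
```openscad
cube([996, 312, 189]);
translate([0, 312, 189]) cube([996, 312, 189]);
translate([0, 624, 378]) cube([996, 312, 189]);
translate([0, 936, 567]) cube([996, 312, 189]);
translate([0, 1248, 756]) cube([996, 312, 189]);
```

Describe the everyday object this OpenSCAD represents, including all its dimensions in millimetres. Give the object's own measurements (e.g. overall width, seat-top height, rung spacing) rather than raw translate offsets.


A straight staircase of 5 solid steps. Each step is 996 mm wide (x), 312 mm deep (y, the going) and 189 mm tall (the rise). The first step rests on the floor; each subsequent step sits one going further in +y and one rise higher in +z, directly behind and above the previous step with no overlap.


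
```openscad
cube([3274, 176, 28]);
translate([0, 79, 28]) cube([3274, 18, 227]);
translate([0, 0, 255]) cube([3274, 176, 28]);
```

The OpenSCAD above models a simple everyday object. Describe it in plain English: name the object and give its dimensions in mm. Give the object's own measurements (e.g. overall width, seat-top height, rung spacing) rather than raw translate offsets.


An I-beam lying along x, 3274 mm long. Overall section height 283 mm. Two flanges 176 mm wide (y) and 28 mm thick, one on the floor and one at the top; a web 18 mm thick runs between them, centred on the flange width.


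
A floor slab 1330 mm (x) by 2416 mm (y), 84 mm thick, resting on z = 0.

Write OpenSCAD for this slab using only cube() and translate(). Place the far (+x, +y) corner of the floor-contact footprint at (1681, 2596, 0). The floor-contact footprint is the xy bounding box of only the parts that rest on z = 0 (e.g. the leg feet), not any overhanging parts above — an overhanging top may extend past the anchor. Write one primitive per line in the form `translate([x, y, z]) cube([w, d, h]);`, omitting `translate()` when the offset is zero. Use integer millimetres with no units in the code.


translate([351, 180, 0]) cube([1330, 2416, 84]);


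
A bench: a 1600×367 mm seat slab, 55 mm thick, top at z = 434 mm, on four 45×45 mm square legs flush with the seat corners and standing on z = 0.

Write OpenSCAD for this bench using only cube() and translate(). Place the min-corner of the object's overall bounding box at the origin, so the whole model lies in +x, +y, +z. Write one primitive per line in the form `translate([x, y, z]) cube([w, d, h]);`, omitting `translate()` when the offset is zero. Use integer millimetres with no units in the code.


translate([0, 0, 379]) cube([1600, 367, 55]);
cube([45, 45, 379]);
translate([0, 322, 0]) cube([45, 45, 379]);
translate([1555, 0, 0]) cube([45, 45, 379]);
translate([1555, 322, 0]) cube([45, 45, 379]);


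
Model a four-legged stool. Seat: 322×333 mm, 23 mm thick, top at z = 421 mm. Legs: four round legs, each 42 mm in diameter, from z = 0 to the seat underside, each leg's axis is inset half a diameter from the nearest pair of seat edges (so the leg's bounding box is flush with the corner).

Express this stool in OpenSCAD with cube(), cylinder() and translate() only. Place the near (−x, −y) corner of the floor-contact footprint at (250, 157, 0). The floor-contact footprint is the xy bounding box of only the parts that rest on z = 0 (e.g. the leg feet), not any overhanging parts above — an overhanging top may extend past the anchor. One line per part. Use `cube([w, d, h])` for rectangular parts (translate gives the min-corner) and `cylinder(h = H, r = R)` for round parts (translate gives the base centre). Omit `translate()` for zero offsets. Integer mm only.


translate([250, 157, 398]) cube([322, 333, 23]);
translate([271, 178, 0]) cylinder(h = 398, r = 21);
translate([551, 178, 0]) cylinder(h = 398, r = 21);
translate([271, 469, 0]) cylinder(h = 398, r = 21);
translate([551, 469, 0]) cylinder(h = 398, r = 21);


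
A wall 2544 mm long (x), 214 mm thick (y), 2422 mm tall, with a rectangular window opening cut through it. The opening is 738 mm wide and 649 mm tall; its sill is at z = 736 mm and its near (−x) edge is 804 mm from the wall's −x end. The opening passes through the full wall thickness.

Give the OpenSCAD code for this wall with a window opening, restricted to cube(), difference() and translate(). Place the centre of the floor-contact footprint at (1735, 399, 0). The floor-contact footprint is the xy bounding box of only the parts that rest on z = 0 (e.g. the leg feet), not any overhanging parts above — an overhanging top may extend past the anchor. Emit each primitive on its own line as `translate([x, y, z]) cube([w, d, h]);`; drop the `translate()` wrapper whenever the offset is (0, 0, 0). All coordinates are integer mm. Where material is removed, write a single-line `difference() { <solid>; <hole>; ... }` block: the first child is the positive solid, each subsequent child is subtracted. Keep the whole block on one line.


difference() { translate([463, 292, 0]) cube([2544, 214, 2422]); translate([1267, 292, 736]) cube([738, 214, 649]); }


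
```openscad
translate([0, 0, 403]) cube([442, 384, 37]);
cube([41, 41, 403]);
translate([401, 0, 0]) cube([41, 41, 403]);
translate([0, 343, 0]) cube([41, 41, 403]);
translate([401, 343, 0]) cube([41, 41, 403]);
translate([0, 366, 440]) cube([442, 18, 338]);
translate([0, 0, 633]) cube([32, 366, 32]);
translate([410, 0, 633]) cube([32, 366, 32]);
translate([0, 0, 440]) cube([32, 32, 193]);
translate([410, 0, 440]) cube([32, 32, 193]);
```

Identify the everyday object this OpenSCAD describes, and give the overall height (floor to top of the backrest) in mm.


A chair. The overall height is 778 mm.

A slab on four corner posts with a tall panel at the back — a chair. The seat slab sits at z = 403 with thickness 37, and the 338 mm backrest starts at the seat top, so the overall height is 403 + 37 + 338 = 778 mm.


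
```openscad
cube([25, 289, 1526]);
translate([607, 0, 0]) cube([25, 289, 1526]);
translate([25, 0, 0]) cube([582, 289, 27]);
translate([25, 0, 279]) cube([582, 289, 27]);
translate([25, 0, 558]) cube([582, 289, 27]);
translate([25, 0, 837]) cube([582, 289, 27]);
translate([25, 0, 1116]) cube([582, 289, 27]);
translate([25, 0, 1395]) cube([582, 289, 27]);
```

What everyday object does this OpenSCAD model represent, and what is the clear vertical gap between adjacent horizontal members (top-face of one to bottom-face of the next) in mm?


A bookshelf. The clear shelf gap is 252 mm.

Two tall side panels with 6 horizontal boards between them — a bookshelf. The first two shelf undersides are at z = 0 and z = 279; with shelf thickness 27, the clear gap is 279 − 0 − 27 = 252 mm.


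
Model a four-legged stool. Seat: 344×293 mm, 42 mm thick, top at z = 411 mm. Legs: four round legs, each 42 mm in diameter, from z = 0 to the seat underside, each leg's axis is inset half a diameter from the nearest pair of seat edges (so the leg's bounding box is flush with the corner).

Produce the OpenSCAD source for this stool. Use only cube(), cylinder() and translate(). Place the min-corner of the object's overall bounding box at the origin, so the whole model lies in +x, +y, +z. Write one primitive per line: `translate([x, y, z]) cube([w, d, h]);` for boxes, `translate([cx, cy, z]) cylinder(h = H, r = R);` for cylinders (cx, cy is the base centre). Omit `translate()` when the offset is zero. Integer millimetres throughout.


// leg_h = 411 - 42 = 369
translate([0, 0, 369]) cube([344, 293, 42]);
translate([21, 21, 0]) cylinder(h = 369, r = 21);
translate([323, 21, 0]) cylinder(h = 369, r = 21);
translate([21, 272, 0]) cylinder(h = 369, r = 21);
translate([323, 272, 0]) cylinder(h = 369, r = 21);


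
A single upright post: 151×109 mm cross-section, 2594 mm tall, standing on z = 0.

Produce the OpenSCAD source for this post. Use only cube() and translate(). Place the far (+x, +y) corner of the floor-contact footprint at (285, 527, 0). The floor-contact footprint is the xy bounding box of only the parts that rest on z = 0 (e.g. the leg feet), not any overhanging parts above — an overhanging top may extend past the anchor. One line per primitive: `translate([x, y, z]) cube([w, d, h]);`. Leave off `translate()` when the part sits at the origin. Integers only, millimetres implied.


translate([134, 418, 0]) cube([151, 109, 2594]);


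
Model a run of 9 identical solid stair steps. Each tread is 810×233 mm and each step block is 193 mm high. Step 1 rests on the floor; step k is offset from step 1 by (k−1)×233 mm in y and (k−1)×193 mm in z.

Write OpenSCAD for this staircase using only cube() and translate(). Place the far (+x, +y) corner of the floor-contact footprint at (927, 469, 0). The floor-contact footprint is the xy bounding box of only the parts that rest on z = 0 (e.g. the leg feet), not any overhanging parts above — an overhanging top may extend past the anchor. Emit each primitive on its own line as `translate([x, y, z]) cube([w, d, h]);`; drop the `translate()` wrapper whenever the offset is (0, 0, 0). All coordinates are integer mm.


translate([117, 236, 0]) cube([810, 233, 193]);
translate([117, 469, 193]) cube([810, 233, 193]);
translate([117, 702, 386]) cube([810, 233, 193]);
translate([117, 935, 579]) cube([810, 233, 193]);
translate([117, 1168, 772]) cube([810, 233, 193]);
translate([117, 1401, 965]) cube([810, 233, 193]);
translate([117, 1634, 1158]) cube([810, 233, 193]);
translate([117, 1867, 1351]) cube([810, 233, 193]);
translate([117, 2100, 1544]) cube([810, 233, 193]);


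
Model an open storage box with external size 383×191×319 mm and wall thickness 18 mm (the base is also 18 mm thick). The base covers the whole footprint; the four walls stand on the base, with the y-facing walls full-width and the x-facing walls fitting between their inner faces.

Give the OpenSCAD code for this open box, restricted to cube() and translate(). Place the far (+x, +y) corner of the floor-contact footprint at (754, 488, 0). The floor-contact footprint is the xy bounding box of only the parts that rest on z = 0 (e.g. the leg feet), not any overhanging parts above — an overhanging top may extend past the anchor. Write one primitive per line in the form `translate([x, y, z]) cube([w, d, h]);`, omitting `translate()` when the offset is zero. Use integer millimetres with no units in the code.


translate([371, 297, 0]) cube([383, 191, 18]);
translate([371, 297, 18]) cube([383, 18, 301]);
translate([371, 470, 18]) cube([383, 18, 301]);
translate([371, 315, 18]) cube([18, 155, 301]);
translate([736, 315, 18]) cube([18, 155, 301]);


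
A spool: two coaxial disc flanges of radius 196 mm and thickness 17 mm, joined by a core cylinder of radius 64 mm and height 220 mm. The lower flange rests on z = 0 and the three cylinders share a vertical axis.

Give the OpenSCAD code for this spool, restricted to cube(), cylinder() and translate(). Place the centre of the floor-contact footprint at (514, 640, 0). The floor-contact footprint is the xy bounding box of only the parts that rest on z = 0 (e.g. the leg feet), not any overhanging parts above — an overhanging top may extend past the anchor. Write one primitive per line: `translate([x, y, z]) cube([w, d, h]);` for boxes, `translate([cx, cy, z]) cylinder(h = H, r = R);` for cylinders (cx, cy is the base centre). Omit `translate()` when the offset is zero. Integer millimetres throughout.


translate([514, 640, 0]) cylinder(h = 17, r = 196);
translate([514, 640, 17]) cylinder(h = 220, r = 64);
translate([514, 640, 237]) cylinder(h = 17, r = 196);


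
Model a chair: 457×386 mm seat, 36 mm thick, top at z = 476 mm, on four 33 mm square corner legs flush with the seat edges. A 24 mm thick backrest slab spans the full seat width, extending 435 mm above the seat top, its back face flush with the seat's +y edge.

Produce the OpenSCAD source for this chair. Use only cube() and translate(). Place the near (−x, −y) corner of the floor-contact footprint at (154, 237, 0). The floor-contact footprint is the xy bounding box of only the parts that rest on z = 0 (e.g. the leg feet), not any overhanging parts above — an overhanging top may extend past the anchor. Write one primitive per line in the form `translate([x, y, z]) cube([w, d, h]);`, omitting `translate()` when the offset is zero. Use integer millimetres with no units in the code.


translate([154, 237, 440]) cube([457, 386, 36]);
translate([154, 237, 0]) cube([33, 33, 440]);
translate([578, 237, 0]) cube([33, 33, 440]);
translate([154, 590, 0]) cube([33, 33, 440]);
translate([578, 590, 0]) cube([33, 33, 440]);
translate([154, 599, 476]) cube([457, 24, 435]);


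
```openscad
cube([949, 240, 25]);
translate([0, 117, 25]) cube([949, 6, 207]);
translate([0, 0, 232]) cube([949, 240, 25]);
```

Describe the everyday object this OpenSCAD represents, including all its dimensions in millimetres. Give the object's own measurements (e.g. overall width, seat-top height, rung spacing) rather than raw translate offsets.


An I-beam lying along x, 949 mm long. Overall section height 257 mm. Two flanges 240 mm wide (y) and 25 mm thick, one on the floor and one at the top; a web 6 mm thick runs between them, centred on the flange width.


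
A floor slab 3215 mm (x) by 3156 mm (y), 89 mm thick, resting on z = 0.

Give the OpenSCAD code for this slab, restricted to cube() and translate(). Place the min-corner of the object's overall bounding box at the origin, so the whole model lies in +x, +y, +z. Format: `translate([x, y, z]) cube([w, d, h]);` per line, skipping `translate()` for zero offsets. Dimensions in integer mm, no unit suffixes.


cube([3215, 3156, 89]);


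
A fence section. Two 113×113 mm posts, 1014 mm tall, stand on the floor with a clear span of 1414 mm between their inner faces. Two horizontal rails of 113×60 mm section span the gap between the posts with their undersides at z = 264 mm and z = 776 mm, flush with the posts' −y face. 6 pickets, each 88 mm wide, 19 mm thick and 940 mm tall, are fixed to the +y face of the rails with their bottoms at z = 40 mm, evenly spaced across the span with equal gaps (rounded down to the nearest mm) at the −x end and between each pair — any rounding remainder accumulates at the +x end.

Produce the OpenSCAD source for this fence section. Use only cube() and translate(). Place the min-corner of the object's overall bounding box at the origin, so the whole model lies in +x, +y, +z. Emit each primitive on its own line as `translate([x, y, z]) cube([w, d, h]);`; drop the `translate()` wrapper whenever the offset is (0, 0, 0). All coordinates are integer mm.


cube([113, 113, 1014]);
translate([1527, 0, 0]) cube([113, 113, 1014]);
translate([113, 0, 264]) cube([1414, 113, 60]);
translate([113, 0, 776]) cube([1414, 113, 60]);
translate([239, 113, 40]) cube([88, 19, 940]);
translate([453, 113, 40]) cube([88, 19, 940]);
translate([667, 113, 40]) cube([88, 19, 940]);
translate([881, 113, 40]) cube([88, 19, 940]);
translate([1095, 113, 40]) cube([88, 19, 940]);
translate([1309, 113, 40]) cube([88, 19, 940]);


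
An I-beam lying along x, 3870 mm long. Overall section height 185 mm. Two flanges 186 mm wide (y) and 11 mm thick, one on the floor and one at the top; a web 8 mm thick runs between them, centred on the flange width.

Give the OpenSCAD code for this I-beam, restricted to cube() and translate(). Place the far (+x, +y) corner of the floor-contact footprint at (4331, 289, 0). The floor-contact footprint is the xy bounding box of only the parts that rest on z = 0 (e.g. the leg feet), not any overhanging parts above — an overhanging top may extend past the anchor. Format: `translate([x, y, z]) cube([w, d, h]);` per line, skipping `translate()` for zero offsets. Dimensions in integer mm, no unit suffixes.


translate([461, 103, 0]) cube([3870, 186, 11]);
translate([461, 192, 11]) cube([3870, 8, 163]);
translate([461, 103, 174]) cube([3870, 186, 11]);


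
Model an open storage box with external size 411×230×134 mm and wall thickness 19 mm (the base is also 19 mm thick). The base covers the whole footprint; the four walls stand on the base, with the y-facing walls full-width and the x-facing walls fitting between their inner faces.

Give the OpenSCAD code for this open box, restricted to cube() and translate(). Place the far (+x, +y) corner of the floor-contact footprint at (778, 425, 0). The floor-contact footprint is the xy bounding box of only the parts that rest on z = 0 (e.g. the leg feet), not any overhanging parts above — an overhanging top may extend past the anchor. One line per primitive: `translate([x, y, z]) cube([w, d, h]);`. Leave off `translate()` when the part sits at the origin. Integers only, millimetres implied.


translate([367, 195, 0]) cube([411, 230, 19]);
translate([367, 195, 19]) cube([411, 19, 115]);
translate([367, 406, 19]) cube([411, 19, 115]);
translate([367, 214, 19]) cube([19, 192, 115]);
translate([759, 214, 19]) cube([19, 192, 115]);


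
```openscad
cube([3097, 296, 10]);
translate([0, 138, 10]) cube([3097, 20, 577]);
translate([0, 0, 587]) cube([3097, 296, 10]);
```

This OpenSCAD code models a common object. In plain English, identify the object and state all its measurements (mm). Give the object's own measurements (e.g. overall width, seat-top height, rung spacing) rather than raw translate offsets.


An I-beam lying along x, 3097 mm long. Overall section height 597 mm. Two flanges 296 mm wide (y) and 10 mm thick, one on the floor and one at the top; a web 20 mm thick runs between them, centred on the flange width.


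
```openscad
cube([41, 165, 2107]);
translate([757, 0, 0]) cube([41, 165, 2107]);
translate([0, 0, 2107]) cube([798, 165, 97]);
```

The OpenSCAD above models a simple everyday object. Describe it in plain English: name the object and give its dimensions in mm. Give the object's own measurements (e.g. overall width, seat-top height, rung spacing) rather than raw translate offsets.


A door frame. The clear opening is 716 mm wide and 2107 mm high. Two 41 mm wide jambs, 165 mm deep, stand either side of the opening from the floor to the top of the opening. A 97 mm thick head sits across the top of both jambs, spanning the full outside width of the frame.


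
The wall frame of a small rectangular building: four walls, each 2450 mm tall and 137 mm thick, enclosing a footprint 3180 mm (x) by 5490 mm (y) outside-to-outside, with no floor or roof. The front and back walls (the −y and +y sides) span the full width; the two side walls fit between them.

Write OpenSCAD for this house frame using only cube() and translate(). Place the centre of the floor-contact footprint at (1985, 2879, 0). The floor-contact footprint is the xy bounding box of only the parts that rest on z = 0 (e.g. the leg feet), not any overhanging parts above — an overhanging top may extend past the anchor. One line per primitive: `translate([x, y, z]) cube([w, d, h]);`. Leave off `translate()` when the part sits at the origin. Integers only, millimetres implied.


translate([395, 134, 0]) cube([3180, 137, 2450]);
translate([395, 5487, 0]) cube([3180, 137, 2450]);
translate([395, 271, 0]) cube([137, 5216, 2450]);
translate([3438, 271, 0]) cube([137, 5216, 2450]);


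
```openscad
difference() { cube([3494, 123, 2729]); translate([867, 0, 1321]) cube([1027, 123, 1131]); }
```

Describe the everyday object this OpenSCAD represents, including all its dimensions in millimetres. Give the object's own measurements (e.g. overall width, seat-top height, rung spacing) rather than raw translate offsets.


A wall 3494 mm long (x), 123 mm thick (y), 2729 mm tall, with a rectangular window opening cut through it. The opening is 1027 mm wide and 1131 mm tall; its sill is at z = 1321 mm and its near (−x) edge is 867 mm from the wall's −x end. The opening passes through the full wall thickness.


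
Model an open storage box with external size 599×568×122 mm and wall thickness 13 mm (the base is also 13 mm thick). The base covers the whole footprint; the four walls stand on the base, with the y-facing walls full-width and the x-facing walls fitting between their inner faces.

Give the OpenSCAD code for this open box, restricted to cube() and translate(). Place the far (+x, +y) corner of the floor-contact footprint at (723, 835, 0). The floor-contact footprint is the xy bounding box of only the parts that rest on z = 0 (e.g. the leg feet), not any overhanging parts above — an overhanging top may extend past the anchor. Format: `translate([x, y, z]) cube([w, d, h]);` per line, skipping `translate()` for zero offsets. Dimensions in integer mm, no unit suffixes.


translate([124, 267, 0]) cube([599, 568, 13]);
translate([124, 267, 13]) cube([599, 13, 109]);
translate([124, 822, 13]) cube([599, 13, 109]);
translate([124, 280, 13]) cube([13, 542, 109]);
translate([710, 280, 13]) cube([13, 542, 109]);


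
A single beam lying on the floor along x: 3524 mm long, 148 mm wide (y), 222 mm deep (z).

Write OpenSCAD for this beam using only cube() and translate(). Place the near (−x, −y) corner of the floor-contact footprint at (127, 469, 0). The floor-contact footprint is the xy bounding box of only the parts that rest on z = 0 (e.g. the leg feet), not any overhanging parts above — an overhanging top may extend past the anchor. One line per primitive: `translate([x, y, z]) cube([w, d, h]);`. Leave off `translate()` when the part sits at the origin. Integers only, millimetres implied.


translate([127, 469, 0]) cube([3524, 148, 222]);


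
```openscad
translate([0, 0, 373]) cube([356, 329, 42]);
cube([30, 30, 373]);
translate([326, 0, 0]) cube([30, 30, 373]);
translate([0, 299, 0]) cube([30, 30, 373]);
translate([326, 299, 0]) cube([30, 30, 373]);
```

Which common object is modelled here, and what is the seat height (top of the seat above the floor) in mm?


A stool. The seat height is 415 mm.

A 356×329×42 slab at z = 373 on four corner posts — a stool. The seat top is 373 + 42 = 415 mm.


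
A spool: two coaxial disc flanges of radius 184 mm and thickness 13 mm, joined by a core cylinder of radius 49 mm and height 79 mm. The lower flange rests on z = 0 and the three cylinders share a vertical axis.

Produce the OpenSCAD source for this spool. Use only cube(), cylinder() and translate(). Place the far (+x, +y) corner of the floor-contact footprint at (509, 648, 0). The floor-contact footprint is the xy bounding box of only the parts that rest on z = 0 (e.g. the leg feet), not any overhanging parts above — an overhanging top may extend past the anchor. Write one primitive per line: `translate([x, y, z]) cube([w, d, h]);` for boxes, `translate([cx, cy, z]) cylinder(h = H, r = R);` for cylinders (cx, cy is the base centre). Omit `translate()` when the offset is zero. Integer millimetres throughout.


translate([325, 464, 0]) cylinder(h = 13, r = 184);
translate([325, 464, 13]) cylinder(h = 79, r = 49);
translate([325, 464, 92]) cylinder(h = 13, r = 184);


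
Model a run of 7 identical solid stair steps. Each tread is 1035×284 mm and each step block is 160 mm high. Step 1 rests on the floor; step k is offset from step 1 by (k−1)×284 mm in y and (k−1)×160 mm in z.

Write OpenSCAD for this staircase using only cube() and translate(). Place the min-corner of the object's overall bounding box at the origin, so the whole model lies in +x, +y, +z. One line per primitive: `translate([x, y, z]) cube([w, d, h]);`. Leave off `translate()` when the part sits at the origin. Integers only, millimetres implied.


cube([1035, 284, 160]);
translate([0, 284, 160]) cube([1035, 284, 160]);
translate([0, 568, 320]) cube([1035, 284, 160]);
translate([0, 852, 480]) cube([1035, 284, 160]);
translate([0, 1136, 640]) cube([1035, 284, 160]);
translate([0, 1420, 800]) cube([1035, 284, 160]);
translate([0, 1704, 960]) cube([1035, 284, 160]);


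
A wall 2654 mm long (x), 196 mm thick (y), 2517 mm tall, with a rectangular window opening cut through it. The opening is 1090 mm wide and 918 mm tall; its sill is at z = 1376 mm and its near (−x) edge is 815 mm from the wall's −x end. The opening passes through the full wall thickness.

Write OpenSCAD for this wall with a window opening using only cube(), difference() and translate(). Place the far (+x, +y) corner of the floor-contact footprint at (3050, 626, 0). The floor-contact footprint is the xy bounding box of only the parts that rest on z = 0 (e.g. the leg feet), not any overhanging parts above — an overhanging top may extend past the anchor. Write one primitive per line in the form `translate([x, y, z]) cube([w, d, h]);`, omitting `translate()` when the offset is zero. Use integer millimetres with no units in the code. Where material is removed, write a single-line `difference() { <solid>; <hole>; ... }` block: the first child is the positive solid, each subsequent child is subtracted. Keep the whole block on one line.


difference() { translate([396, 430, 0]) cube([2654, 196, 2517]); translate([1211, 430, 1376]) cube([1090, 196, 918]); }


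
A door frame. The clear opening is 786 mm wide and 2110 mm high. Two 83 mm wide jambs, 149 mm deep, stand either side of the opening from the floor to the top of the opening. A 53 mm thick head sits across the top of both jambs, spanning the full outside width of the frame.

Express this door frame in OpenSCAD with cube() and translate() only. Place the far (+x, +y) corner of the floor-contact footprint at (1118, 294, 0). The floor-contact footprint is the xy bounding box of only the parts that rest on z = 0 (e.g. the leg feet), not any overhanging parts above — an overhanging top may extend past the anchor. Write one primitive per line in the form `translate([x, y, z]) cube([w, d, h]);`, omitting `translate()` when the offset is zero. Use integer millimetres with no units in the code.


translate([166, 145, 0]) cube([83, 149, 2110]);
translate([1035, 145, 0]) cube([83, 149, 2110]);
translate([166, 145, 2110]) cube([952, 149, 53]);


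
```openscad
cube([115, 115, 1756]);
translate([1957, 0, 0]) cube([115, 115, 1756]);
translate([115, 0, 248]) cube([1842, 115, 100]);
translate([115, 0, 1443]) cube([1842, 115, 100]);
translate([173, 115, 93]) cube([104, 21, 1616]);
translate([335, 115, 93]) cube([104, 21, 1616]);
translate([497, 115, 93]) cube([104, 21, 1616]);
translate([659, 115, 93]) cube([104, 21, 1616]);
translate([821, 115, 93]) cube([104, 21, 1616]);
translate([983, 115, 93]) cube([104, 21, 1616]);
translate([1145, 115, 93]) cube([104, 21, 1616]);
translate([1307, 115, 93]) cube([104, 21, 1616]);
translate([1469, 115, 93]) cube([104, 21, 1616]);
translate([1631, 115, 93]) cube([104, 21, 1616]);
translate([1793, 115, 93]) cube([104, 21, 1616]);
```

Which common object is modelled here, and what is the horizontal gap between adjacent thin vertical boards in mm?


A fence section. The picket gap is 58 mm.

Two posts, two rails, 11 pickets — a fence section. Span 1842 mm holds 11 pickets of 104 mm with 12 equal gaps: ⌊(1842 − 11·104) / 12⌋ = 58 mm.


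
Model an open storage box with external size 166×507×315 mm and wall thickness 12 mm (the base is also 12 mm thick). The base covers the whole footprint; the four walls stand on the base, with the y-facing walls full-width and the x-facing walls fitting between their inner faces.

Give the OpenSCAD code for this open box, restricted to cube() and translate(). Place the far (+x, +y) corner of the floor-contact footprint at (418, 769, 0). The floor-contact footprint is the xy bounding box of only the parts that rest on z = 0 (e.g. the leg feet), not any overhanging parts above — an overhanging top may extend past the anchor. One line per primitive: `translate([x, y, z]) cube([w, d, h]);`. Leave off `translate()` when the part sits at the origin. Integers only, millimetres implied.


translate([252, 262, 0]) cube([166, 507, 12]);
translate([252, 262, 12]) cube([166, 12, 303]);
translate([252, 757, 12]) cube([166, 12, 303]);
translate([252, 274, 12]) cube([12, 483, 303]);
translate([406, 274, 12]) cube([12, 483, 303]);


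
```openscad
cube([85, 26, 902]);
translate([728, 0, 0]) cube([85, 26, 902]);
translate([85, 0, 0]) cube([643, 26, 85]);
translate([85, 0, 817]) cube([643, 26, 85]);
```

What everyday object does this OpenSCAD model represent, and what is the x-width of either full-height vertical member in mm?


A picture frame. The border width is 85 mm.

Four thin pieces enclosing a rectangular opening — a picture frame. The two full-height stiles are 902 mm tall; the top rail sits at z = 817 and is 85 mm tall, so the border above the opening is 902 − 817 = 85 mm, matching the stile x-width.


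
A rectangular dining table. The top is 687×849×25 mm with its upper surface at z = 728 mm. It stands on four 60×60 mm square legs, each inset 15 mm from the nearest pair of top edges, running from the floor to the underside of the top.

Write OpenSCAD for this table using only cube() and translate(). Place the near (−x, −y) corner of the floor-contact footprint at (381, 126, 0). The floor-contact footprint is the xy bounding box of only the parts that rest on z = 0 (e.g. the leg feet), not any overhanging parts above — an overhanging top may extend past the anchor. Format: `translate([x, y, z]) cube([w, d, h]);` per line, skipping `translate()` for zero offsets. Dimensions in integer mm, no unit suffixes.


translate([366, 111, 703]) cube([687, 849, 25]);
translate([381, 126, 0]) cube([60, 60, 703]);
translate([978, 126, 0]) cube([60, 60, 703]);
translate([381, 885, 0]) cube([60, 60, 703]);
translate([978, 885, 0]) cube([60, 60, 703]);


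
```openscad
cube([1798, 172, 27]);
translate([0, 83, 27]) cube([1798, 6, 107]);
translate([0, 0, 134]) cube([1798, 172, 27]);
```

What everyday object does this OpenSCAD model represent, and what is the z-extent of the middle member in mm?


An I-beam. The web height is 107 mm.

Two wide flanges with a thin centred web — an I-beam. Overall 161 mm minus two 27 mm flanges gives a web of 161 − 2·27 = 107 mm.


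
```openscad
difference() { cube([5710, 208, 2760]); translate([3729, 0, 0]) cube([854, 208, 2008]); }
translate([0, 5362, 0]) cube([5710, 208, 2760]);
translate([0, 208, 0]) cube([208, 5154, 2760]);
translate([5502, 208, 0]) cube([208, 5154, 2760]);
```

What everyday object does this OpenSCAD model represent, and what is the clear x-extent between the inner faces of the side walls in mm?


A single room. The interior width is 5294 mm.

Four walls enclosing a rectangle with a door in the front wall — a room. Outside width 5710 minus two 208 mm walls gives 5294 mm.


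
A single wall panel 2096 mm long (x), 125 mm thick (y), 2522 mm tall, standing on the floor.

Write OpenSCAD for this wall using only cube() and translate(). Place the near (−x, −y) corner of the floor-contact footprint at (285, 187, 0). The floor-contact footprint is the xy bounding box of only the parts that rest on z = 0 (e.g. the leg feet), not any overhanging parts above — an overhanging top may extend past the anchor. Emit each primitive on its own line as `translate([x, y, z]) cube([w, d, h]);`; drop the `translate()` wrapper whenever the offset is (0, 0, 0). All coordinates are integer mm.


translate([285, 187, 0]) cube([2096, 125, 2522]);


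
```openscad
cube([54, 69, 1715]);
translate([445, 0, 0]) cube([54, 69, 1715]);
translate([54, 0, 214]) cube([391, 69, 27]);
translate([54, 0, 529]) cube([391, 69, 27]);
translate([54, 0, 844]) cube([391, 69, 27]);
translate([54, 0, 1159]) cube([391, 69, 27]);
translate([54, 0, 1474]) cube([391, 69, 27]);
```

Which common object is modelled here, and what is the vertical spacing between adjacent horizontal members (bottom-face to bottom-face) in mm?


A ladder. The rung spacing is 315 mm.

Two tall 54×69 posts with 5 short bars between them — a ladder. Adjacent rungs sit at z = 214 and z = 529, so the spacing is 529 − 214 = 315 mm.


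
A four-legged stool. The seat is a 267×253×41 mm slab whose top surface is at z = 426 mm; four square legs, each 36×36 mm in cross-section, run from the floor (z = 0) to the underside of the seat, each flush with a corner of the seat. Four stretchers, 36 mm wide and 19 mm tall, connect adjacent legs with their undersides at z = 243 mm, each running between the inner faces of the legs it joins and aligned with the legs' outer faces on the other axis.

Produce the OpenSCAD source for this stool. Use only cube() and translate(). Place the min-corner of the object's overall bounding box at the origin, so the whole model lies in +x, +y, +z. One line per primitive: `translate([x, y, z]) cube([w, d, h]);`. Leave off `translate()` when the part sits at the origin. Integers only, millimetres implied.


translate([0, 0, 385]) cube([267, 253, 41]);
cube([36, 36, 385]);
translate([231, 0, 0]) cube([36, 36, 385]);
translate([0, 217, 0]) cube([36, 36, 385]);
translate([231, 217, 0]) cube([36, 36, 385]);
translate([36, 0, 243]) cube([195, 36, 19]);
translate([36, 217, 243]) cube([195, 36, 19]);
translate([0, 36, 243]) cube([36, 181, 19]);
translate([231, 36, 243]) cube([36, 181, 19]);


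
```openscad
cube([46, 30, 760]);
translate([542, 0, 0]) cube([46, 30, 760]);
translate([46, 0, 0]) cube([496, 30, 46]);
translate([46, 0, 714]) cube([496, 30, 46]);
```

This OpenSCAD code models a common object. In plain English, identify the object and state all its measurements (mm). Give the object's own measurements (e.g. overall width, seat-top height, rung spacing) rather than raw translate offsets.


A rectangular picture frame lying in the x–z plane (depth along y). The opening is 496 mm wide (x) by 668 mm tall (z), surrounded by a border 46 mm wide on all four sides. The frame is 30 mm deep and is made of two full-height vertical stiles with two horizontal rails fitted between them.


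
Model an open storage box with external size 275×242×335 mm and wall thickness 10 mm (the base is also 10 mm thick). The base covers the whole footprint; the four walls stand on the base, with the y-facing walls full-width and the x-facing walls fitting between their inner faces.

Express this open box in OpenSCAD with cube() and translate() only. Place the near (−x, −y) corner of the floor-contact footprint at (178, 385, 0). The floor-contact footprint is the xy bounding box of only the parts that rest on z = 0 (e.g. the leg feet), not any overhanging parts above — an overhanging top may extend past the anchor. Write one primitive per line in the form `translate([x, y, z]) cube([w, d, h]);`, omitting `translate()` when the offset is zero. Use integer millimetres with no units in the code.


translate([178, 385, 0]) cube([275, 242, 10]);
translate([178, 385, 10]) cube([275, 10, 325]);
translate([178, 617, 10]) cube([275, 10, 325]);
translate([178, 395, 10]) cube([10, 222, 325]);
translate([443, 395, 10]) cube([10, 222, 325]);


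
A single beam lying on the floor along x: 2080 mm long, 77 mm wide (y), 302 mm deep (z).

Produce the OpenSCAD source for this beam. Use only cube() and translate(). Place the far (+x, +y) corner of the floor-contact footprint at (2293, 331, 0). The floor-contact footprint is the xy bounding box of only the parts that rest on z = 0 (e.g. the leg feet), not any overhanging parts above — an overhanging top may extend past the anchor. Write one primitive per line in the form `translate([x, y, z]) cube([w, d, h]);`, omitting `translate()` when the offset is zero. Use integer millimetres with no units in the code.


translate([213, 254, 0]) cube([2080, 77, 302]);


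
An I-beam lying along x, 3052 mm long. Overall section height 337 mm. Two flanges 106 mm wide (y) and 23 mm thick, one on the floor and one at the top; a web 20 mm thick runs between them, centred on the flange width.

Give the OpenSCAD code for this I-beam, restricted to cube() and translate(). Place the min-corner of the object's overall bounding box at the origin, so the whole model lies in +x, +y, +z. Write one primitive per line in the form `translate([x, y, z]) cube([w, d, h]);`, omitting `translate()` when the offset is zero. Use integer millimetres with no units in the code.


cube([3052, 106, 23]);
translate([0, 43, 23]) cube([3052, 20, 291]);
translate([0, 0, 314]) cube([3052, 106, 23]);


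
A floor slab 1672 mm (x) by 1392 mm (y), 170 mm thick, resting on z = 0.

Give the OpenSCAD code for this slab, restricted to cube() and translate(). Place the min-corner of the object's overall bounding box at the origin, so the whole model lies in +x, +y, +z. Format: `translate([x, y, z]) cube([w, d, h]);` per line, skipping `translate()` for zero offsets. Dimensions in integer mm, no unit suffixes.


cube([1672, 1392, 170]);


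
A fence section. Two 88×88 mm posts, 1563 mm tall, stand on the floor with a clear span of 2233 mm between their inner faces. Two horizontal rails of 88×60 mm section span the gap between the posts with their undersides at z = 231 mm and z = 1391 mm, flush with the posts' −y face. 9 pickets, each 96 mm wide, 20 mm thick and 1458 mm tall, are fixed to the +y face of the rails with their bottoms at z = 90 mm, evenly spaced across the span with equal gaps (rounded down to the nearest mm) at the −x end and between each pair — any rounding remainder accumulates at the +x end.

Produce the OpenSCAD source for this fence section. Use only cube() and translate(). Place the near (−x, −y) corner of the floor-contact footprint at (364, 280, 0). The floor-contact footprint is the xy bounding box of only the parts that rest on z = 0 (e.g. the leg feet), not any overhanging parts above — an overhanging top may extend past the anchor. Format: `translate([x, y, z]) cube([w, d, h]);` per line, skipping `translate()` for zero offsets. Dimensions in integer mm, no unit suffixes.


translate([364, 280, 0]) cube([88, 88, 1563]);
translate([2685, 280, 0]) cube([88, 88, 1563]);
translate([452, 280, 231]) cube([2233, 88, 60]);
translate([452, 280, 1391]) cube([2233, 88, 60]);
translate([588, 368, 90]) cube([96, 20, 1458]);
translate([820, 368, 90]) cube([96, 20, 1458]);
translate([1052, 368, 90]) cube([96, 20, 1458]);
translate([1284, 368, 90]) cube([96, 20, 1458]);
translate([1516, 368, 90]) cube([96, 20, 1458]);
translate([1748, 368, 90]) cube([96, 20, 1458]);
translate([1980, 368, 90]) cube([96, 20, 1458]);
translate([2212, 368, 90]) cube([96, 20, 1458]);
translate([2444, 368, 90]) cube([96, 20, 1458]);
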